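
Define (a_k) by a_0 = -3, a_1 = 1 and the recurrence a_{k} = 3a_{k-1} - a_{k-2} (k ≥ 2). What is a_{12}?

The ordinary generating function has denominator 1 - 3z + z^2.
Iterating the recurrence: a_0,…,a_{12} = -3, 1, 6, 17, 45, 118, 309, 809, 2118, 5545, 14517, 38006, 99501.

99501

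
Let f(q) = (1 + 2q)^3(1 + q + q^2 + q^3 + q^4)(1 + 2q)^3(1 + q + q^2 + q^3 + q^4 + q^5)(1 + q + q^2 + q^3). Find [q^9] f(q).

(1 + 2q)^3 has coefficients 1,6,12,8 for degrees 0…3.
(1 + q + q^2 + q^3 + q^4) has coefficients 1,1,1,1,1,0,0,0,0,0 for degrees 0…9.
Multiplying by (1 + 2q)^3 gives running coefficients 1,7,19,27,27,26,20,8,0,0 for degrees 0…9.
Multiplying by (1 + q + q^2 + q^3 + q^4 + q^5) gives running coefficients 1,8,27,54,81,107,126,127,108,81 for degrees 0…9.
Finally multiplying by (1 + q + q^2 + q^3), the product of all factors after the first has coefficients 1,9,36,90,170,269,368,441,468,442 for degrees 0…9.
[q^9] = 1·442 + 6·468 + 12·441 + 8·368 = 11486.

11486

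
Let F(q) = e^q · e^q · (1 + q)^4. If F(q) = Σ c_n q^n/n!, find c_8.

95744

The EGF product rule gives c_8 = Σ_{k_1+k_2+k_3=8} C(8; k_1,k_2,k_3) · ∏ g_i(k_i), where e^q gives (1)^k; e^q gives (1)^k; (1+q)^4 gives the falling factorial (4)_k.
g_1(k) for k = 0…8: 1, 1, 1, 1, 1, 1, 1, 1, 1.
g_2(k) for k = 0…8: 1, 1, 1, 1, 1, 1, 1, 1, 1.
g_3(k) for k = 0…8: 1, 4, 12, 24, 24, 0, 0, 0, 0.
First combine the last two factors: h(k) = Σ_j C(k,j)·g_2(j)·g_3(k−j) for k = 0…8: 1, 5, 21, 73, 209, 501, 1045, 1961, 3393.
c_8 = Σ_k C(8,k)·g_1(k)·h(8−k) = 1·1·3393 + 8·1·1961 + 28·1·1045 + 56·1·501 + 70·1·209 + 56·1·73 + 28·1·21 + 8·1·5 + 1·1·1 = 3393 + 15688 + 29260 + 28056 + 14630 + 4088 + 588 + 40 + 1 = 95744.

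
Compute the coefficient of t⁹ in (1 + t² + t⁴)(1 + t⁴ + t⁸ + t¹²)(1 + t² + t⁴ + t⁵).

2

(1 + t² + t⁴) has coefficients 1,0,1,0,1 for degrees 0…4.
(1 + t⁴ + t⁸ + t¹²) has coefficients 1,0,0,0,1,0,0,0,1,0 for degrees 0…9.
Finally multiplying by (1 + t² + t⁴ + t⁵), the product of all factors after the first has coefficients 1,0,1,0,2,1,1,0,2,1 for degrees 0…9.
[t⁹] = 1·1 + 1·0 + 1·1 = 2.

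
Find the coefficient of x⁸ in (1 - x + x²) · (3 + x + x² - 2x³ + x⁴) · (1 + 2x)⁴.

-8

(1 - x + x²) has coefficients 1,-1,1 for degrees 0…2.
(3 + x + x² - 2x³ + x⁴) has coefficients 3,1,1,-2,1,0,0,0,0 for degrees 0…8.
Finally multiplying by (1 + 2x)⁴, the product of all factors after the first has coefficients 3,25,81,126,89,8,-24,0,16 for degrees 0…8.
[x⁸] = 1·16 − 1·0 + 1·(-24) = -8.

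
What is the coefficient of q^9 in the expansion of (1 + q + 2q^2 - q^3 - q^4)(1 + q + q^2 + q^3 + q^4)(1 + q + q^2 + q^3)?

-3

(1 + q + 2q^2 - q^3 - q^4) has coefficients 1,1,2,-1,-1 for degrees 0…4.
(1 + q + q^2 + q^3 + q^4) has coefficients 1,1,1,1,1,0,0,0,0,0 for degrees 0…9.
Finally multiplying by (1 + q + q^2 + q^3), the product of all factors after the first has coefficients 1,2,3,4,4,3,2,1,0,0 for degrees 0…9.
[q^9] = 1·0 + 1·0 + 2·1 − 1·2 − 1·3 = -3.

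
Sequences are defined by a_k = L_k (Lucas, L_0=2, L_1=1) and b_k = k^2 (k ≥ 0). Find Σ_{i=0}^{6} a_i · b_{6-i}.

220

This is [x^6] in the product of the two ordinary generating functions.
Σ = 2·36 + 1·25 + 3·16 + 4·9 + 7·4 + 11·1 + 18·0 = 220.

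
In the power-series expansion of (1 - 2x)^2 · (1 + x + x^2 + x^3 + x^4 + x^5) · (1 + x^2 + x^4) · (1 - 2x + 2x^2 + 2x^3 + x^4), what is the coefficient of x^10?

(1 - 2x)^2 has coefficients 1,-4,4 for degrees 0…2.
(1 + x + x^2 + x^3 + x^4 + x^5) has coefficients 1,1,1,1,1,1,0,0,0,0,0 for degrees 0…10.
Multiplying by (1 + x^2 + x^4) gives running coefficients 1,1,2,2,3,3,2,2,1,1,0 for degrees 0…10.
Finally multiplying by (1 - 2x + 2x^2 + 2x^3 + x^4), the product of all factors after the first has coefficients 1,-1,2,2,6,6,8,12,10,10,6 for degrees 0…10.
[x^10] = 1·6 − 4·10 + 4·10 = 6.

6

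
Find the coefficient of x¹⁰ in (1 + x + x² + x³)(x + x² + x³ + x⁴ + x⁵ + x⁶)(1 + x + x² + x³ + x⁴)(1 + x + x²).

(1 + x + x² + x³) has coefficients 1,1,1,1 for degrees 0…3.
(x + x² + x³ + x⁴ + x⁵ + x⁶) has coefficients 0,1,1,1,1,1,1,0,0,0,0 for degrees 0…10.
Multiplying by (1 + x + x² + x³ + x⁴) gives running coefficients 0,1,2,3,4,5,5,4,3,2,1 for degrees 0…10.
Finally multiplying by (1 + x + x²), the product of all factors after the first has coefficients 0,1,3,6,9,12,14,14,12,9,6 for degrees 0…10.
[x¹⁰] = 1·6 + 1·9 + 1·12 + 1·14 = 41.

41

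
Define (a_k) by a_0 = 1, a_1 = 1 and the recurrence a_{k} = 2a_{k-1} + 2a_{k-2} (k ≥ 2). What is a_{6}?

208

The ordinary generating function has denominator 1 - 2y - 2y^2.
Iterating the recurrence: a_0,…,a_{6} = 1, 1, 4, 10, 28, 76, 208.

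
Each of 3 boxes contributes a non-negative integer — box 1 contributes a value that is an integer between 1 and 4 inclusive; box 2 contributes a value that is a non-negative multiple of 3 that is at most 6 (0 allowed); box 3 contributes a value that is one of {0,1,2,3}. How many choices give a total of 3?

The generating function for the choices is (x + x² + x³ + x⁴)·(1 + x³ + x⁶)·(1 + x + x² + x³); the count is [x³].
(x + x² + x³ + x⁴) has coefficients 0,1,1,1 for degrees 0…3.
(1 + x³ + x⁶) has coefficients 1,0,0,1 for degrees 0…3.
Finally multiplying by (1 + x + x² + x³), the product of all factors after the first has coefficients 1,1,1,2 for degrees 0…3.
[x³] = 1·1 + 1·1 + 1·1 = 3.

3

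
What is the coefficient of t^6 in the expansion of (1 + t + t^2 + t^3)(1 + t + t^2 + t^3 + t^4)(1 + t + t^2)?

(1 + t + t^2 + t^3) has coefficients 1,1,1,1 for degrees 0…3.
(1 + t + t^2 + t^3 + t^4) has coefficients 1,1,1,1,1,0,0 for degrees 0…6.
Finally multiplying by (1 + t + t^2), the product of all factors after the first has coefficients 1,2,3,3,3,2,1 for degrees 0…6.
[t^6] = 1·1 + 1·2 + 1·3 + 1·3 = 9.

9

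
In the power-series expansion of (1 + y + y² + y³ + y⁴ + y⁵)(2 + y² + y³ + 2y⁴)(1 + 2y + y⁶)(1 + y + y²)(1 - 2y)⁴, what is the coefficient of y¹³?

14

(1 + y + y² + y³ + y⁴ + y⁵) has coefficients 1,1,1,1,1,1 for degrees 0…5.
(2 + y² + y³ + 2y⁴) has coefficients 2,0,1,1,2,0,0,0,0,0,0,0,0,0 for degrees 0…13.
Multiplying by (1 + 2y + y⁶) gives running coefficients 2,4,1,3,4,4,2,0,1,1,2,0,0,0 for degrees 0…13.
Multiplying by (1 + y + y²) gives running coefficients 2,6,7,8,8,11,10,6,3,2,4,3,2,0 for degrees 0…13.
Finally multiplying by (1 - 2y)⁴, the product of all factors after the first has coefficients 2,-10,7,32,-48,11,-30,62,-29,-22,28,19,58,-40 for degrees 0…13.
[y¹³] = 1·(-40) + 1·58 + 1·19 + 1·28 + 1·(-22) + 1·(-29) = 14.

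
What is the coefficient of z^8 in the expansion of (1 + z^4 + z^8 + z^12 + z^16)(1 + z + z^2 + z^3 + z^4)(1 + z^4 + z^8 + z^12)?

5

(1 + z^4 + z^8 + z^12 + z^16) has coefficients 1,0,0,0,1,0,0,0,1 for degrees 0…8.
(1 + z + z^2 + z^3 + z^4) has coefficients 1,1,1,1,1,0,0,0,0 for degrees 0…8.
Finally multiplying by (1 + z^4 + z^8 + z^12), the product of all factors after the first has coefficients 1,1,1,1,2,1,1,1,2 for degrees 0…8.
[z^8] = 1·2 + 1·2 + 1·1 = 5.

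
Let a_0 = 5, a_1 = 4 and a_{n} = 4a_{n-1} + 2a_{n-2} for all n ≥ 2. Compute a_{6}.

9896

The ordinary generating function has denominator 1 - 4z - 2z^2.
Iterating the recurrence: a_0,…,a_{6} = 5, 4, 26, 112, 500, 2224, 9896.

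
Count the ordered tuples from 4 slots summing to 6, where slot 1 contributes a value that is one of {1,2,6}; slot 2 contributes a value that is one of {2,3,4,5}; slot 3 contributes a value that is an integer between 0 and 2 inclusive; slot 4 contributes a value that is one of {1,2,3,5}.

9

The generating function for the choices is (y + y^2 + y^6)·(y^2 + y^3 + y^4 + y^5)·(1 + y + y^2)·(y + y^2 + y^3 + y^5); the count is [y^6].
(y + y^2 + y^6) has coefficients 0,1,1,0,0,0,1 for degrees 0…6.
(y^2 + y^3 + y^4 + y^5) has coefficients 0,0,1,1,1,1,0 for degrees 0…6.
Multiplying by (1 + y + y^2) gives running coefficients 0,0,1,2,3,3,2 for degrees 0…6.
Finally multiplying by (y + y^2 + y^3 + y^5), the product of all factors after the first has coefficients 0,0,0,1,3,6,8 for degrees 0…6.
[y^6] = 1·6 + 1·3 + 1·0 = 9.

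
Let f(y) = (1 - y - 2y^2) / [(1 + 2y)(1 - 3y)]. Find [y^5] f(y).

52

The denominator gives the recurrence a_n = a_(n−1) + 6a_(n−2) for n ≥ 3; the numerator fixes a_0 = 1, a_1 = 0, a_2 = 4.
Iterating: 1, 0, 4, 4, 28, 52, so a_5 = 52.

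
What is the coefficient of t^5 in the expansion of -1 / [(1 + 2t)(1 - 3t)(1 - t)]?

-210

Partial fractions give a closed form: a_n = (-4/15)·(-2)^n + (-9/10)·3^n + (1/6)·1^n.
At n = 5: a_5 = -210.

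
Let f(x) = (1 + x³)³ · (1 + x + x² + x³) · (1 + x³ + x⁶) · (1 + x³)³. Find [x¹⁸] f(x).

(1 + x³)³ has coefficients 1,0,0,3,0,0,3,0,0,1 for degrees 0…9.
(1 + x + x² + x³) has coefficients 1,1,1,1,0,0,0,0,0,0,0,0,0,0,0,0,0,0,0 for degrees 0…18.
Multiplying by (1 + x³ + x⁶) gives running coefficients 1,1,1,2,1,1,2,1,1,1,0,0,0,0,0,0,0,0,0 for degrees 0…18.
Finally multiplying by (1 + x³)³, the product of all factors after the first has coefficients 1,1,1,5,4,4,11,7,7,14,7,7,11,4,4,5,1,1,1 for degrees 0…18.
[x¹⁸] = 1·1 + 3·5 + 3·11 + 1·14 = 63.

63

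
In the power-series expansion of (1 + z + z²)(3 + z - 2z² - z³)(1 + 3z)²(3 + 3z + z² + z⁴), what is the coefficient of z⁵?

-34

(1 + z + z²) has coefficients 1,1,1 for degrees 0…2.
(3 + z - 2z² - z³) has coefficients 3,1,-2,-1,0,0 for degrees 0…5.
Multiplying by (1 + 3z)² gives running coefficients 3,19,31,-4,-24,-9 for degrees 0…5.
Finally multiplying by (3 + 3z + z² + z⁴), the product of all factors after the first has coefficients 9,66,153,100,-50,-84 for degrees 0…5.
[z⁵] = 1·(-84) + 1·(-50) + 1·100 = -34.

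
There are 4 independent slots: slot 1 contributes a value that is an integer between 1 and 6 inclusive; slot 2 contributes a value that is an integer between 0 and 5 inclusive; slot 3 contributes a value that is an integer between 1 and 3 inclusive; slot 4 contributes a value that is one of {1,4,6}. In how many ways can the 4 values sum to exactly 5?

6

The generating function for the choices is (x + x^2 + x^3 + x^4 + x^5 + x^6)·(1 + x + x^2 + x^3 + x^4 + x^5)·(x + x^2 + x^3)·(x + x^4 + x^6); the count is [x^5].
(x + x^2 + x^3 + x^4 + x^5 + x^6) has coefficients 0,1,1,1,1,1 for degrees 0…5.
(1 + x + x^2 + x^3 + x^4 + x^5) has coefficients 1,1,1,1,1,1 for degrees 0…5.
Multiplying by (x + x^2 + x^3) gives running coefficients 0,1,2,3,3,3 for degrees 0…5.
Finally multiplying by (x + x^4 + x^6), the product of all factors after the first has coefficients 0,0,1,2,3,4 for degrees 0…5.
[x^5] = 1·3 + 1·2 + 1·1 + 1·0 + 1·0 = 6.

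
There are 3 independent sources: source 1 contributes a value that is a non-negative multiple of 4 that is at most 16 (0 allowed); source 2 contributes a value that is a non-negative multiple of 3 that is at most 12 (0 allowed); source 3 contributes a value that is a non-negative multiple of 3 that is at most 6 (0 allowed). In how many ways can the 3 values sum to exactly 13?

3

The generating function for the choices is (1 + y^4 + y^8 + y^12 + y^16)·(1 + y^3 + y^6 + y^9 + y^12)·(1 + y^3 + y^6); the count is [y^13].
(1 + y^4 + y^8 + y^12 + y^16) has coefficients 1,0,0,0,1,0,0,0,1,0,0,0,1,0 for degrees 0…13.
(1 + y^3 + y^6 + y^9 + y^12) has coefficients 1,0,0,1,0,0,1,0,0,1,0,0,1,0 for degrees 0…13.
Finally multiplying by (1 + y^3 + y^6), the product of all factors after the first has coefficients 1,0,0,2,0,0,3,0,0,3,0,0,3,0 for degrees 0…13.
[y^13] = 1·0 + 1·3 + 1·0 + 1·0 = 3.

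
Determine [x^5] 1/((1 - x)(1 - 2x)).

Partial fractions give a closed form: a_n = (-1)·1^n + (2)·2^n.
At n = 5: a_5 = 63.

63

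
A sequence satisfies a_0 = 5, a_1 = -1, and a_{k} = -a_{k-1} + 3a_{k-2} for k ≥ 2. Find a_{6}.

325

The ordinary generating function has denominator 1 + y - 3y^2.
Iterating the recurrence: a_0,…,a_{6} = 5, -1, 16, -19, 67, -124, 325.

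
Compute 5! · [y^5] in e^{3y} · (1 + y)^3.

The EGF product rule gives c_5 = Σ_{k_1+k_2=5} C(5; k_1,k_2) · ∏ g_i(k_i), where e^{3y} gives (3)^k; (1+y)^3 gives the falling factorial (3)_k.
g_1(k) for k = 0…5: 1, 3, 9, 27, 81, 243.
g_2(k) for k = 0…5: 1, 3, 6, 6, 0, 0.
c_5 = Σ_k C(5,k)·g_1(k)·g_2(5−k) = 10·9·6 + 10·27·6 + 5·81·3 + 1·243·1 = 540 + 1620 + 1215 + 243 = 3618.

3618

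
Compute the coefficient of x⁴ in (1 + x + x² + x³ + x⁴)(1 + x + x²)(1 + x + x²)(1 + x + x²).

23

(1 + x + x² + x³ + x⁴) has coefficients 1,1,1,1,1 for degrees 0…4.
(1 + x + x²) has coefficients 1,1,1,0,0 for degrees 0…4.
Multiplying by (1 + x + x²) gives running coefficients 1,2,3,2,1 for degrees 0…4.
Finally multiplying by (1 + x + x²), the product of all factors after the first has coefficients 1,3,6,7,6 for degrees 0…4.
[x⁴] = 1·6 + 1·7 + 1·6 + 1·3 + 1·1 = 23.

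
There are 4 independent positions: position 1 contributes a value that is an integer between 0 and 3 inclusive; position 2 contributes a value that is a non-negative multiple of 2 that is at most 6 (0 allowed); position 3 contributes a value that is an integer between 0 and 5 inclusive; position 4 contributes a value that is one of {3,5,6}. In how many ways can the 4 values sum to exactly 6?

9

The generating function for the choices is (1 + y + y^2 + y^3)·(1 + y^2 + y^4 + y^6)·(1 + y + y^2 + y^3 + y^4 + y^5)·(y^3 + y^5 + y^6); the count is [y^6].
(1 + y + y^2 + y^3) has coefficients 1,1,1,1 for degrees 0…3.
(1 + y^2 + y^4 + y^6) has coefficients 1,0,1,0,1,0,1 for degrees 0…6.
Multiplying by (1 + y + y^2 + y^3 + y^4 + y^5) gives running coefficients 1,1,2,2,3,3,3 for degrees 0…6.
Finally multiplying by (y^3 + y^5 + y^6), the product of all factors after the first has coefficients 0,0,0,1,1,3,4 for degrees 0…6.
[y^6] = 1·4 + 1·3 + 1·1 + 1·1 = 9.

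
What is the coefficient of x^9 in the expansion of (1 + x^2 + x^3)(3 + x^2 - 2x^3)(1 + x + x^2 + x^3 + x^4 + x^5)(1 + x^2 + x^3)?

4

(1 + x^2 + x^3) has coefficients 1,0,1,1 for degrees 0…3.
(3 + x^2 - 2x^3) has coefficients 3,0,1,-2,0,0,0,0,0,0 for degrees 0…9.
Multiplying by (1 + x + x^2 + x^3 + x^4 + x^5) gives running coefficients 3,3,4,2,2,2,-1,-1,-2,0 for degrees 0…9.
Finally multiplying by (1 + x^2 + x^3), the product of all factors after the first has coefficients 3,3,7,8,9,8,3,3,-1,-2 for degrees 0…9.
[x^9] = 1·(-2) + 1·3 + 1·3 = 4.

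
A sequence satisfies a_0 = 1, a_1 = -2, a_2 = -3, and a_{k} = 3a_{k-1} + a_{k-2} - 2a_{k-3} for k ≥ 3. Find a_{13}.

The ordinary generating function has denominator 1 - 3t - t^2 + 2t^3.
Iterating the recurrence: a_0,…,a_{13} = 1, -2, -3, -13, -38, -121, -375, -1170, -3643, -11349, -35350, -110113, -342991, -1068386.

-1068386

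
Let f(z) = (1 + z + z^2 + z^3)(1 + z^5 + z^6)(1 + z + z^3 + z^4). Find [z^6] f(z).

5

(1 + z + z^2 + z^3) has coefficients 1,1,1,1 for degrees 0…3.
(1 + z^5 + z^6) has coefficients 1,0,0,0,0,1,1 for degrees 0…6.
Finally multiplying by (1 + z + z^3 + z^4), the product of all factors after the first has coefficients 1,1,0,1,1,1,2 for degrees 0…6.
[z^6] = 1·2 + 1·1 + 1·1 + 1·1 = 5.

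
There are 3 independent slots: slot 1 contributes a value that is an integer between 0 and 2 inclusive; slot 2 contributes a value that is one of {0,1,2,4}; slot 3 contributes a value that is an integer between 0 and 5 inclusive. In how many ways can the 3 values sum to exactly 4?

The generating function for the choices is (1 + z + z²)·(1 + z + z² + z⁴)·(1 + z + z² + z³ + z⁴ + z⁵); the count is [z⁴].
(1 + z + z²) has coefficients 1,1,1 for degrees 0…2.
(1 + z + z² + z⁴) has coefficients 1,1,1,0,1 for degrees 0…4.
Finally multiplying by (1 + z + z² + z³ + z⁴ + z⁵), the product of all factors after the first has coefficients 1,2,3,3,4 for degrees 0…4.
[z⁴] = 1·4 + 1·3 + 1·3 = 10.

10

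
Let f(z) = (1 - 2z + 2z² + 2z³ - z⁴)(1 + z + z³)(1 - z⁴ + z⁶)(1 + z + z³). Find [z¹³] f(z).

-2

(1 - 2z + 2z² + 2z³ - z⁴) has coefficients 1,-2,2,2,-1 for degrees 0…4.
(1 + z + z³) has coefficients 1,1,0,1,0,0,0,0,0,0,0,0,0,0 for degrees 0…13.
Multiplying by (1 - z⁴ + z⁶) gives running coefficients 1,1,0,1,-1,-1,1,0,0,1,0,0,0,0 for degrees 0…13.
Finally multiplying by (1 + z + z³), the product of all factors after the first has coefficients 1,2,1,2,1,-2,1,0,-1,2,1,0,1,0 for degrees 0…13.
[z¹³] = 1·0 − 2·1 + 2·0 + 2·1 − 1·2 = -2.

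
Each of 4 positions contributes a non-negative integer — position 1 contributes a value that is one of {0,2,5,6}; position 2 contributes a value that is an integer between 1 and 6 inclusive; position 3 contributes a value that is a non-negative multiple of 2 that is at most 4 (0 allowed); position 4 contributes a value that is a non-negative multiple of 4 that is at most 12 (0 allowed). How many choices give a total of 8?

The generating function for the choices is (1 + y^2 + y^5 + y^6)·(y + y^2 + y^3 + y^4 + y^5 + y^6)·(1 + y^2 + y^4)·(1 + y^4 + y^8 + y^12); the count is [y^8].
(1 + y^2 + y^5 + y^6) has coefficients 1,0,1,0,0,1,1 for degrees 0…6.
(y + y^2 + y^3 + y^4 + y^5 + y^6) has coefficients 0,1,1,1,1,1,1,0,0 for degrees 0…8.
Multiplying by (1 + y^2 + y^4) gives running coefficients 0,1,1,2,2,3,3,2,2 for degrees 0…8.
Finally multiplying by (1 + y^4 + y^8 + y^12), the product of all factors after the first has coefficients 0,1,1,2,2,4,4,4,4 for degrees 0…8.
[y^8] = 1·4 + 1·4 + 1·2 + 1·1 = 11.

11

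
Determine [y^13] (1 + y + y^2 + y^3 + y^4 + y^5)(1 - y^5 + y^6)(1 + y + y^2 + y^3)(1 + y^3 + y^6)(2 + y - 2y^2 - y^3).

(1 + y + y^2 + y^3 + y^4 + y^5) has coefficients 1,1,1,1,1,1 for degrees 0…5.
(1 - y^5 + y^6) has coefficients 1,0,0,0,0,-1,1,0,0,0,0,0,0,0 for degrees 0…13.
Multiplying by (1 + y + y^2 + y^3) gives running coefficients 1,1,1,1,0,-1,0,0,0,1,0,0,0,0 for degrees 0…13.
Multiplying by (1 + y^3 + y^6) gives running coefficients 1,1,1,2,1,0,2,1,0,2,0,-1,1,0 for degrees 0…13.
Finally multiplying by (2 + y - 2y^2 - y^3), the product of all factors after the first has coefficients 2,3,1,2,1,-4,0,3,-3,0,1,-6,-1,3 for degrees 0…13.
[y^13] = 1·3 + 1·(-1) + 1·(-6) + 1·1 + 1·0 + 1·(-3) = -6.

-6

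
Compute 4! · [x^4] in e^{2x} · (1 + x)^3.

304

The EGF product rule gives c_4 = Σ_{k_1+k_2=4} C(4; k_1,k_2) · ∏ g_i(k_i), where e^{2x} gives (2)^k; (1+x)^3 gives the falling factorial (3)_k.
g_1(k) for k = 0…4: 1, 2, 4, 8, 16.
g_2(k) for k = 0…4: 1, 3, 6, 6, 0.
c_4 = Σ_k C(4,k)·g_1(k)·g_2(4−k) = 4·2·6 + 6·4·6 + 4·8·3 + 1·16·1 = 48 + 144 + 96 + 16 = 304.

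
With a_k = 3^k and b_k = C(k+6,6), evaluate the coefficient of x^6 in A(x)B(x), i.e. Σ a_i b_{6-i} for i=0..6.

11166

The convolution is the x^6 coefficient of A(x)B(x).
Σ = 1·924 + 3·462 + 9·210 + 27·84 + 81·28 + 243·7 + 729·1 = 11166.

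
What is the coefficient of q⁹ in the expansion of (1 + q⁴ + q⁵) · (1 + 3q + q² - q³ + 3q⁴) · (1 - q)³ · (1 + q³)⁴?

41

(1 + q⁴ + q⁵) has coefficients 1,0,0,0,1,1 for degrees 0…5.
(1 + 3q + q² - q³ + 3q⁴) has coefficients 1,3,1,-1,3,0,0,0,0,0 for degrees 0…9.
Multiplying by (1 - q)³ gives running coefficients 1,0,-5,4,6,-13,10,-3,0,0 for degrees 0…9.
Finally multiplying by (1 + q³)⁴, the product of all factors after the first has coefficients 1,0,-5,8,6,-33,32,21,-82,68 for degrees 0…9.
[q⁹] = 1·68 + 1·(-33) + 1·6 = 41.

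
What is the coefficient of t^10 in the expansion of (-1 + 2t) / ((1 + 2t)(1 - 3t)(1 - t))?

Partial fractions give a closed form: a_n = (-8/15)·(-2)^n + (-3/10)·3^n + (-1/6)·1^n.
At n = 10: a_10 = -18261.

-18261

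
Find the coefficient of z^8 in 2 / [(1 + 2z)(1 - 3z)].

8078

The denominator gives the recurrence a_n = a_(n−1) + 6a_(n−2) for n ≥ 2; the numerator fixes a_0 = 2, a_1 = 2.
Iterating: 2, 2, 14, 26, 110, 266, 926, 2522, 8078, so a_8 = 8078.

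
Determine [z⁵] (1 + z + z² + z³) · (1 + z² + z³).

2

(1 + z + z² + z³) has coefficients 1,1,1,1 for degrees 0…3.
(1 + z² + z³) has coefficients 1,0,1,1,0,0 for degrees 0…5.
[z⁵] = 1·0 + 1·0 + 1·1 + 1·1 = 2.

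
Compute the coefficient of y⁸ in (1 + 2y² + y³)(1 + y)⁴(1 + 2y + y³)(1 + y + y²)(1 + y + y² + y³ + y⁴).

602

(1 + 2y² + y³) has coefficients 1,0,2,1 for degrees 0…3.
(1 + y)⁴ has coefficients 1,4,6,4,1,0,0,0,0 for degrees 0…8.
Multiplying by (1 + 2y + y³) gives running coefficients 1,6,14,17,13,8,4,1,0 for degrees 0…8.
Multiplying by (1 + y + y²) gives running coefficients 1,7,21,37,44,38,25,13,5 for degrees 0…8.
Finally multiplying by (1 + y + y² + y³ + y⁴), the product of all factors after the first has coefficients 1,8,29,66,110,147,165,157,125 for degrees 0…8.
[y⁸] = 1·125 + 2·165 + 1·147 = 602.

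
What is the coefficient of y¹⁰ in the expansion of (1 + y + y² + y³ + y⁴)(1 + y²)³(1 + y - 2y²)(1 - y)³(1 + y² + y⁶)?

(1 + y + y² + y³ + y⁴) has coefficients 1,1,1,1,1 for degrees 0…4.
(1 + y²)³ has coefficients 1,0,3,0,3,0,1,0,0,0,0 for degrees 0…10.
Multiplying by (1 + y - 2y²) gives running coefficients 1,1,1,3,-3,3,-5,1,-2,0,0 for degrees 0…10.
Multiplying by (1 - y)³ gives running coefficients 1,-2,1,2,-10,20,-26,28,-23,14,-7 for degrees 0…10.
Finally multiplying by (1 + y² + y⁶), the product of all factors after the first has coefficients 1,-2,2,0,-9,22,-35,46,-48,44,-40 for degrees 0…10.
[y¹⁰] = 1·(-40) + 1·44 + 1·(-48) + 1·46 + 1·(-35) = -33.

-33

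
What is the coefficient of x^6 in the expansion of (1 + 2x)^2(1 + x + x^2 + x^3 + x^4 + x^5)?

(1 + 2x)^2 has coefficients 1,4,4 for degrees 0…2.
(1 + x + x^2 + x^3 + x^4 + x^5) has coefficients 1,1,1,1,1,1,0 for degrees 0…6.
[x^6] = 1·0 + 4·1 + 4·1 = 8.

8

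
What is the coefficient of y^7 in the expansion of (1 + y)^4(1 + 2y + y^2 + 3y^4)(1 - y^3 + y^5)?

(1 + y)^4 has coefficients 1,4,6,4,1 for degrees 0…4.
(1 + 2y + y^2 + 3y^4) has coefficients 1,2,1,0,3,0,0,0 for degrees 0…7.
Finally multiplying by (1 - y^3 + y^5), the product of all factors after the first has coefficients 1,2,1,-1,1,0,2,-2 for degrees 0…7.
[y^7] = 1·(-2) + 4·2 + 6·0 + 4·1 + 1·(-1) = 9.

9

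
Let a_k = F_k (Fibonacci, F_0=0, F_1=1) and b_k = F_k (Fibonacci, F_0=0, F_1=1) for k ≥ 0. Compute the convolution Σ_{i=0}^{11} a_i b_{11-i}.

The convolution is the x^11 coefficient of A(x)B(x).
Σ = 0·89 + 1·55 + 1·34 + 2·21 + 3·13 + 5·8 + 8·5 + 13·3 + 21·2 + 34·1 + 55·1 + 89·0 = 420.

420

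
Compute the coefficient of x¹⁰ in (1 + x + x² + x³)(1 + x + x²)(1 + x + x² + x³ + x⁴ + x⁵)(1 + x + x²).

10

(1 + x + x² + x³) has coefficients 1,1,1,1 for degrees 0…3.
(1 + x + x²) has coefficients 1,1,1,0,0,0,0,0,0,0,0 for degrees 0…10.
Multiplying by (1 + x + x² + x³ + x⁴ + x⁵) gives running coefficients 1,2,3,3,3,3,2,1,0,0,0 for degrees 0…10.
Finally multiplying by (1 + x + x²), the product of all factors after the first has coefficients 1,3,6,8,9,9,8,6,3,1,0 for degrees 0…10.
[x¹⁰] = 1·0 + 1·1 + 1·3 + 1·6 = 10.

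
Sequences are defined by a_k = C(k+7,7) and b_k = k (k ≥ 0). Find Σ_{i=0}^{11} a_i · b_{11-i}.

Write out a_i and b_{11-i} for i = 0,…,11 and sum the products.
Σ = 1·11 + 8·10 + 36·9 + 120·8 + 330·7 + 792·6 + 1716·5 + 3432·4 + 6435·3 + 11440·2 + 19448·1 + 31824·0 = 92378.

92378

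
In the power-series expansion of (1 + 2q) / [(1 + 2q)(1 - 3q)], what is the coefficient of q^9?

Partial fractions give a closed form: a_n = (1)·3^n.
At n = 9: a_9 = 19683.

19683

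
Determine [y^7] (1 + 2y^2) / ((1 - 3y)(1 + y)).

2004

The denominator gives the recurrence a_n = 2a_(n−1) + 3a_(n−2) for n ≥ 3; the numerator fixes a_0 = 1, a_1 = 2, a_2 = 9.
Iterating: 1, 2, 9, 24, 75, 222, 669, 2004, so a_7 = 2004.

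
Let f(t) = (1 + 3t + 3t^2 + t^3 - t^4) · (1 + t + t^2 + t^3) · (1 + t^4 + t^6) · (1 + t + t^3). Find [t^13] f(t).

(1 + 3t + 3t^2 + t^3 - t^4) has coefficients 1,3,3,1,-1 for degrees 0…4.
(1 + t + t^2 + t^3) has coefficients 1,1,1,1,0,0,0,0,0,0,0,0,0,0 for degrees 0…13.
Multiplying by (1 + t^4 + t^6) gives running coefficients 1,1,1,1,1,1,2,2,1,1,0,0,0,0 for degrees 0…13.
Finally multiplying by (1 + t + t^3), the product of all factors after the first has coefficients 1,2,2,3,3,3,4,5,4,4,3,1,1,0 for degrees 0…13.
[t^13] = 1·0 + 3·1 + 3·1 + 1·3 − 1·4 = 5.

5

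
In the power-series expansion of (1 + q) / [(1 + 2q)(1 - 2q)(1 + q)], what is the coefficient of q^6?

64

Partial fractions give a closed form: a_n = (1/2)·(-2)^n + (1/2)·2^n.
At n = 6: a_6 = 64.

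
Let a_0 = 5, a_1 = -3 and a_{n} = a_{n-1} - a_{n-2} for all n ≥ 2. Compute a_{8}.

The ordinary generating function has denominator 1 - z + z^2.
Iterating the recurrence: a_0,…,a_{8} = 5, -3, -8, -5, 3, 8, 5, -3, -8.

-8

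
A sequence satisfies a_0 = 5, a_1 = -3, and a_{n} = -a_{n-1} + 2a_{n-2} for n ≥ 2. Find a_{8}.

The ordinary generating function has denominator 1 + y - 2y^2.
Iterating the recurrence: a_0,…,a_{8} = 5, -3, 13, -19, 45, -83, 173, -339, 685.

685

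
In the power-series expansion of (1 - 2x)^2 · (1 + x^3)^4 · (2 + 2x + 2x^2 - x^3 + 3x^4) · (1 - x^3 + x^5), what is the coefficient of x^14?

(1 - 2x)^2 has coefficients 1,-4,4 for degrees 0…2.
(1 + x^3)^4 has coefficients 1,0,0,4,0,0,6,0,0,4,0,0,1,0,0 for degrees 0…14.
Multiplying by (2 + 2x + 2x^2 - x^3 + 3x^4) gives running coefficients 2,2,2,7,11,8,8,24,12,2,26,8,-2,14,2 for degrees 0…14.
Finally multiplying by (1 - x^3 + x^5), the product of all factors after the first has coefficients 2,2,2,5,9,8,3,15,11,5,10,4,20,0,-4 for degrees 0…14.
[x^14] = 1·(-4) − 4·0 + 4·20 = 76.

76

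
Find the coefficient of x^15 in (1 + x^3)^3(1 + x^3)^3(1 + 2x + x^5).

(1 + x^3)^3 has coefficients 1,0,0,3,0,0,3,0,0,1 for degrees 0…9.
(1 + x^3)^3 has coefficients 1,0,0,3,0,0,3,0,0,1,0,0,0,0,0,0 for degrees 0…15.
Finally multiplying by (1 + 2x + x^5), the product of all factors after the first has coefficients 1,2,0,3,6,1,3,6,3,1,2,3,0,0,1,0 for degrees 0…15.
[x^15] = 1·0 + 3·0 + 3·1 + 1·3 = 6.

6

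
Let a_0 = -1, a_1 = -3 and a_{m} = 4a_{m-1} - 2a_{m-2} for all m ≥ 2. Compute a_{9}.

-53808

The ordinary generating function has denominator 1 - 4y + 2y^2.
Iterating the recurrence: a_0,…,a_{9} = -1, -3, -10, -34, -116, -396, -1352, -4616, -15760, -53808.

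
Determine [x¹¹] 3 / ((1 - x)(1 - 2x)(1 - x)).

24534

The denominator gives the recurrence a_n = 4a_(n−1) − 5a_(n−2) + 2a_(n−3) for n ≥ 3; the numerator fixes a_0 = 3, a_1 = 12, a_2 = 33.
Iterating: 3, 12, 33, 78, 171, 360, 741, 1506, 3039, 6108, 12249, 24534, so a_11 = 24534.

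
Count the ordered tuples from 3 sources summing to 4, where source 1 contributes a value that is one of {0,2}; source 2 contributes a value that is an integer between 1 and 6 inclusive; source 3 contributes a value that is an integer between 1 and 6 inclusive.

The generating function for the choices is (1 + q²)·(q + q² + q³ + q⁴ + q⁵ + q⁶)·(q + q² + q³ + q⁴ + q⁵ + q⁶); the count is [q⁴].
(1 + q²) has coefficients 1,0,1 for degrees 0…2.
(q + q² + q³ + q⁴ + q⁵ + q⁶) has coefficients 0,1,1,1,1 for degrees 0…4.
Finally multiplying by (q + q² + q³ + q⁴ + q⁵ + q⁶), the product of all factors after the first has coefficients 0,0,1,2,3 for degrees 0…4.
[q⁴] = 1·3 + 1·1 = 4.

4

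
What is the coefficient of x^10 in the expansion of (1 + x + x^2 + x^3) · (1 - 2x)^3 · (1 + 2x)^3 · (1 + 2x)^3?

-1280

(1 + x + x^2 + x^3) has coefficients 1,1,1,1 for degrees 0…3.
(1 - 2x)^3 has coefficients 1,-6,12,-8,0,0,0,0,0,0,0 for degrees 0…10.
Multiplying by (1 + 2x)^3 gives running coefficients 1,0,-12,0,48,0,-64,0,0,0,0 for degrees 0…10.
Finally multiplying by (1 + 2x)^3, the product of all factors after the first has coefficients 1,6,0,-64,-96,192,512,0,-768,-512,0 for degrees 0…10.
[x^10] = 1·0 + 1·(-512) + 1·(-768) + 1·0 = -1280.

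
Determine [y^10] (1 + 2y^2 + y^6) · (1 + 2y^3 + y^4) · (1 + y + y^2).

3

(1 + 2y^2 + y^6) has coefficients 1,0,2,0,0,0,1 for degrees 0…6.
(1 + 2y^3 + y^4) has coefficients 1,0,0,2,1,0,0,0,0,0,0 for degrees 0…10.
Finally multiplying by (1 + y + y^2), the product of all factors after the first has coefficients 1,1,1,2,3,3,1,0,0,0,0 for degrees 0…10.
[y^10] = 1·0 + 2·0 + 1·3 = 3.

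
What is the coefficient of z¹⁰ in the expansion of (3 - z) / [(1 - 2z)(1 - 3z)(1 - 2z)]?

The denominator gives the recurrence a_n = 7a_(n−1) − 16a_(n−2) + 12a_(n−3) for n ≥ 3; the numerator fixes a_0 = 3, a_1 = 20, a_2 = 92.
Iterating: 3, 20, 92, 360, 1288, 4360, 14232, 45320, 141848, 438600, 1344472, so a_10 = 1344472.

1344472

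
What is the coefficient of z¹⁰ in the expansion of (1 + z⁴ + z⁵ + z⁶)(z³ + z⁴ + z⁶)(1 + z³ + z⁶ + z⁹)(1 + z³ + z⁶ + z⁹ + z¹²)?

(1 + z⁴ + z⁵ + z⁶) has coefficients 1,0,0,0,1,1,1 for degrees 0…6.
(z³ + z⁴ + z⁶) has coefficients 0,0,0,1,1,0,1,0,0,0,0 for degrees 0…10.
Multiplying by (1 + z³ + z⁶ + z⁹) gives running coefficients 0,0,0,1,1,0,2,1,0,2,1 for degrees 0…10.
Finally multiplying by (1 + z³ + z⁶ + z⁹ + z¹²), the product of all factors after the first has coefficients 0,0,0,1,1,0,3,2,0,5,3 for degrees 0…10.
[z¹⁰] = 1·3 + 1·3 + 1·0 + 1·1 = 7.

7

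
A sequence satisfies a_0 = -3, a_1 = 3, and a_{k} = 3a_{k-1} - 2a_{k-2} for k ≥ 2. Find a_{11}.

12279

The ordinary generating function has denominator 1 - 3y + 2y^2.
Iterating the recurrence: a_0,…,a_{11} = -3, 3, 15, 39, 87, 183, 375, 759, 1527, 3063, 6135, 12279.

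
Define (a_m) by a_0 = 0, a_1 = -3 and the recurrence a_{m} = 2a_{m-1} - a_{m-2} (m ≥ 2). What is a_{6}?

The ordinary generating function has denominator 1 - 2y + y^2.
Iterating the recurrence: a_0,…,a_{6} = 0, -3, -6, -9, -12, -15, -18.

-18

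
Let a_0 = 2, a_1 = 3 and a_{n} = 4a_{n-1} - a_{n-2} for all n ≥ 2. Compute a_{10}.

The ordinary generating function has denominator 1 - 4q + q^2.
Iterating the recurrence: a_0,…,a_{10} = 2, 3, 10, 37, 138, 515, 1922, 7173, 26770, 99907, 372858.

372858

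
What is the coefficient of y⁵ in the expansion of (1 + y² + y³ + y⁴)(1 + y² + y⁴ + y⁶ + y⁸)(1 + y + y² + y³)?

(1 + y² + y³ + y⁴) has coefficients 1,0,1,1,1 for degrees 0…4.
(1 + y² + y⁴ + y⁶ + y⁸) has coefficients 1,0,1,0,1,0 for degrees 0…5.
Finally multiplying by (1 + y + y² + y³), the product of all factors after the first has coefficients 1,1,2,2,2,2 for degrees 0…5.
[y⁵] = 1·2 + 1·2 + 1·2 + 1·1 = 7.

7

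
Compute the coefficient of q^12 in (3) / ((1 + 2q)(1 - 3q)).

Partial fractions give a closed form: a_n = (6/5)·(-2)^n + (9/5)·3^n.
At n = 12: a_12 = 961509.

961509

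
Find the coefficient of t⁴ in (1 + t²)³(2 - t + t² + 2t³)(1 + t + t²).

15

(1 + t²)³ has coefficients 1,0,3,0,3 for degrees 0…4.
(2 - t + t² + 2t³) has coefficients 2,-1,1,2,0 for degrees 0…4.
Finally multiplying by (1 + t + t²), the product of all factors after the first has coefficients 2,1,2,2,3 for degrees 0…4.
[t⁴] = 1·3 + 3·2 + 3·2 = 15.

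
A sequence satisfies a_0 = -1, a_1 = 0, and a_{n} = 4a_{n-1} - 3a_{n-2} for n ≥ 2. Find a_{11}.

88572

The ordinary generating function has denominator 1 - 4y + 3y^2.
Iterating the recurrence: a_0,…,a_{11} = -1, 0, 3, 12, 39, 120, 363, 1092, 3279, 9840, 29523, 88572.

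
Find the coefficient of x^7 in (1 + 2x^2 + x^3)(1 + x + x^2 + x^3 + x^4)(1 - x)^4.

(1 + 2x^2 + x^3) has coefficients 1,0,2,1 for degrees 0…3.
(1 + x + x^2 + x^3 + x^4) has coefficients 1,1,1,1,1,0,0,0 for degrees 0…7.
Finally multiplying by (1 - x)^4, the product of all factors after the first has coefficients 1,-3,3,-1,0,-1,3,-3 for degrees 0…7.
[x^7] = 1·(-3) + 2·(-1) + 1·0 = -5.

-5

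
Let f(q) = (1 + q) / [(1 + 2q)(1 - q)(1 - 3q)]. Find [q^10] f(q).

The denominator gives the recurrence a_n = 2a_(n−1) + 5a_(n−2) − 6a_(n−3) for n ≥ 3; the numerator fixes a_0 = 1, a_1 = 3, a_2 = 11.
Iterating: 1, 3, 11, 31, 99, 287, 883, 2607, 7907, 23551, 70995, so a_10 = 70995.

70995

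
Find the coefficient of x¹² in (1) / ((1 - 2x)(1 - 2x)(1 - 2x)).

372736

The denominator gives the recurrence a_n = 6a_(n−1) − 12a_(n−2) + 8a_(n−3) for n ≥ 3; the numerator fixes a_0 = 1, a_1 = 6, a_2 = 24.
Iterating: 1, 6, 24, 80, 240, 672, 1792, 4608, 11520, 28160, 67584, 159744, 372736, so a_12 = 372736.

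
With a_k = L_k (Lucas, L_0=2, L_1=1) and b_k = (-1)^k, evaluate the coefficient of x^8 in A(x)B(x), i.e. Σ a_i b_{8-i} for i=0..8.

32

The convolution is the t^8 coefficient of A(t)B(t).
Σ = 2·1 + 1·(-1) + 3·1 + 4·(-1) + 7·1 + 11·(-1) + 18·1 + 29·(-1) + 47·1 = 32.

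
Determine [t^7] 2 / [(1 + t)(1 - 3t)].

Partial fractions give a closed form: a_n = (1/2)·(-1)^n + (3/2)·3^n.
At n = 7: a_7 = 3280.

3280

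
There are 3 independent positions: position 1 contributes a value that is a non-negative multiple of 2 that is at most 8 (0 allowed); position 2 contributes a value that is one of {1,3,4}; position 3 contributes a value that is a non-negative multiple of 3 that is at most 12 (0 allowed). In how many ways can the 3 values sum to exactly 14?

4

The generating function for the choices is (1 + q^2 + q^4 + q^6 + q^8)·(q + q^3 + q^4)·(1 + q^3 + q^6 + q^9 + q^12); the count is [q^14].
(1 + q^2 + q^4 + q^6 + q^8) has coefficients 1,0,1,0,1,0,1,0,1 for degrees 0…8.
(q + q^3 + q^4) has coefficients 0,1,0,1,1,0,0,0,0,0,0,0,0,0,0 for degrees 0…14.
Finally multiplying by (1 + q^3 + q^6 + q^9 + q^12), the product of all factors after the first has coefficients 0,1,0,1,2,0,1,2,0,1,2,0,1,2,0 for degrees 0…14.
[q^14] = 1·0 + 1·1 + 1·2 + 1·0 + 1·1 = 4.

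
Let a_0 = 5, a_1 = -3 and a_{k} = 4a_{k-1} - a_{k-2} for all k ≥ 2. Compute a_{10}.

The ordinary generating function has denominator 1 - 4z + z^2.
Iterating the recurrence: a_0,…,a_{10} = 5, -3, -17, -65, -243, -907, -3385, -12633, -47147, -175955, -656673.

-656673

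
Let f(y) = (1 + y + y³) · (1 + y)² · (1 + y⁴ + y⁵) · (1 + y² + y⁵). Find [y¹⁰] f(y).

(1 + y + y³) has coefficients 1,1,0,1 for degrees 0…3.
(1 + y)² has coefficients 1,2,1,0,0,0,0,0,0,0,0 for degrees 0…10.
Multiplying by (1 + y⁴ + y⁵) gives running coefficients 1,2,1,0,1,3,3,1,0,0,0 for degrees 0…10.
Finally multiplying by (1 + y² + y⁵), the product of all factors after the first has coefficients 1,2,2,2,2,4,6,5,3,2,3 for degrees 0…10.
[y¹⁰] = 1·3 + 1·2 + 1·5 = 10.

10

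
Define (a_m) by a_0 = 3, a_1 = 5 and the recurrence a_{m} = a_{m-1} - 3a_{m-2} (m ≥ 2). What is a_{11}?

986

The ordinary generating function has denominator 1 - q + 3q^2.
Iterating the recurrence: a_0,…,a_{11} = 3, 5, -4, -19, -7, 50, 71, -79, -292, -55, 821, 986.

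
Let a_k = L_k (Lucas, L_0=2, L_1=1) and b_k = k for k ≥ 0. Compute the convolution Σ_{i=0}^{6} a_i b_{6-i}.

66

The convolution is the t^6 coefficient of A(t)B(t).
Σ = 2·6 + 1·5 + 3·4 + 4·3 + 7·2 + 11·1 + 18·0 = 66.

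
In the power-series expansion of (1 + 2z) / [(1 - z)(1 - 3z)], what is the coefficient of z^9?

49206

Partial fractions give a closed form: a_n = (-3/2)·1^n + (5/2)·3^n.
At n = 9: a_9 = 49206.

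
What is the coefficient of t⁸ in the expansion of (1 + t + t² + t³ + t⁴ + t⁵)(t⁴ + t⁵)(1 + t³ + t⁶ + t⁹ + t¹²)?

(1 + t + t² + t³ + t⁴ + t⁵) has coefficients 1,1,1,1,1,1 for degrees 0…5.
(t⁴ + t⁵) has coefficients 0,0,0,0,1,1,0,0,0 for degrees 0…8.
Finally multiplying by (1 + t³ + t⁶ + t⁹ + t¹²), the product of all factors after the first has coefficients 0,0,0,0,1,1,0,1,1 for degrees 0…8.
[t⁸] = 1·1 + 1·1 + 1·0 + 1·1 + 1·1 + 1·0 = 4.

4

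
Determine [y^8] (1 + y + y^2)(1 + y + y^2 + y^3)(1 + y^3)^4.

22

(1 + y + y^2) has coefficients 1,1,1 for degrees 0…2.
(1 + y + y^2 + y^3) has coefficients 1,1,1,1,0,0,0,0,0 for degrees 0…8.
Finally multiplying by (1 + y^3)^4, the product of all factors after the first has coefficients 1,1,1,5,4,4,10,6,6 for degrees 0…8.
[y^8] = 1·6 + 1·6 + 1·10 = 22.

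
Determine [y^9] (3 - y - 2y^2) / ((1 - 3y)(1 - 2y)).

142294

The denominator gives the recurrence a_n = 5a_(n−1) − 6a_(n−2) for n ≥ 3; the numerator fixes a_0 = 3, a_1 = 14, a_2 = 50.
Iterating: 3, 14, 50, 166, 530, 1654, 5090, 15526, 47090, 142294, so a_9 = 142294.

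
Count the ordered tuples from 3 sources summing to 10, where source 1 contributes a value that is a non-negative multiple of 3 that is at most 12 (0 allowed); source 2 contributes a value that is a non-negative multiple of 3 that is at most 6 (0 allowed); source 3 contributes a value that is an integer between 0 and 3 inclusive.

The generating function for the choices is (1 + q^3 + q^6 + q^9 + q^12)·(1 + q^3 + q^6)·(1 + q + q^2 + q^3); the count is [q^10].
(1 + q^3 + q^6 + q^9 + q^12) has coefficients 1,0,0,1,0,0,1,0,0,1,0 for degrees 0…10.
(1 + q^3 + q^6) has coefficients 1,0,0,1,0,0,1,0,0,0,0 for degrees 0…10.
Finally multiplying by (1 + q + q^2 + q^3), the product of all factors after the first has coefficients 1,1,1,2,1,1,2,1,1,1,0 for degrees 0…10.
[q^10] = 1·0 + 1·1 + 1·1 + 1·1 = 3.

3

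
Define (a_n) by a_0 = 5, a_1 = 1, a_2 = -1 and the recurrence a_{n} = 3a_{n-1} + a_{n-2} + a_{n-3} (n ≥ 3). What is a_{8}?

The ordinary generating function has denominator 1 - 3y - y^2 - y^3.
Iterating the recurrence: a_0,…,a_{8} = 5, 1, -1, 3, 9, 29, 99, 335, 1133.

1133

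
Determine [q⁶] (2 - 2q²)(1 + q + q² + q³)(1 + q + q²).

(2 - 2q²) has coefficients 2,0,-2 for degrees 0…2.
(1 + q + q² + q³) has coefficients 1,1,1,1,0,0,0 for degrees 0…6.
Finally multiplying by (1 + q + q²), the product of all factors after the first has coefficients 1,2,3,3,2,1,0 for degrees 0…6.
[q⁶] = 2·0 − 2·2 = -4.

-4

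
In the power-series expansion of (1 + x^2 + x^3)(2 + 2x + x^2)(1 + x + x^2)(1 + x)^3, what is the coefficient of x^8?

23

(1 + x^2 + x^3) has coefficients 1,0,1,1 for degrees 0…3.
(2 + 2x + x^2) has coefficients 2,2,1,0,0,0,0,0,0 for degrees 0…8.
Multiplying by (1 + x + x^2) gives running coefficients 2,4,5,3,1,0,0,0,0 for degrees 0…8.
Finally multiplying by (1 + x)^3, the product of all factors after the first has coefficients 2,10,23,32,29,17,6,1,0 for degrees 0…8.
[x^8] = 1·0 + 1·6 + 1·17 = 23.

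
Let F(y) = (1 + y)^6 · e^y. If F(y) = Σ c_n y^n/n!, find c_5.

4051

The EGF product rule gives c_5 = Σ_{k_1+k_2=5} C(5; k_1,k_2) · ∏ g_i(k_i), where (1+y)^6 gives the falling factorial (6)_k; e^y gives (1)^k.
g_1(k) for k = 0…5: 1, 6, 30, 120, 360, 720.
g_2(k) for k = 0…5: 1, 1, 1, 1, 1, 1.
c_5 = Σ_k C(5,k)·g_1(k)·g_2(5−k) = 1·1·1 + 5·6·1 + 10·30·1 + 10·120·1 + 5·360·1 + 1·720·1 = 1 + 30 + 300 + 1200 + 1800 + 720 = 4051.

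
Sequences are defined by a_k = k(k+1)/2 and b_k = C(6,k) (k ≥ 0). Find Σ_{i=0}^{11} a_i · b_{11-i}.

2352

This is [x^11] in the product of the two ordinary generating functions.
Σ = 0·0 + 1·0 + 3·0 + 6·0 + 10·0 + 15·1 + 21·6 + 28·15 + 36·20 + 45·15 + 55·6 + 66·1 = 2352.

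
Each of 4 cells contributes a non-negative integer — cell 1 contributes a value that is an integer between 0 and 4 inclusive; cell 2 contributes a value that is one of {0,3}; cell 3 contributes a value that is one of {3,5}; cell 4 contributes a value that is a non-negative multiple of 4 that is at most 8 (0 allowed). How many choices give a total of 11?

5

The generating function for the choices is (1 + z + z² + z³ + z⁴)·(1 + z³)·(z³ + z⁵)·(1 + z⁴ + z⁸); the count is [z¹¹].
(1 + z + z² + z³ + z⁴) has coefficients 1,1,1,1,1 for degrees 0…4.
(1 + z³) has coefficients 1,0,0,1,0,0,0,0,0,0,0,0 for degrees 0…11.
Multiplying by (z³ + z⁵) gives running coefficients 0,0,0,1,0,1,1,0,1,0,0,0 for degrees 0…11.
Finally multiplying by (1 + z⁴ + z⁸), the product of all factors after the first has coefficients 0,0,0,1,0,1,1,1,1,1,1,1 for degrees 0…11.
[z¹¹] = 1·1 + 1·1 + 1·1 + 1·1 + 1·1 = 5.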